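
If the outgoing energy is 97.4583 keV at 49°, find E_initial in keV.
104.3001 keV

Convert final energy to wavelength (hc ≈ 1239.842 keV·pm):
λ' = hc/E' = 1239.842 / 97.4583 = 12.7218 pm

Calculate the Compton shift:
Δλ = λ_C(1 - cos(49°))
Δλ = 2.4263 × (1 - cos(49°))
Δλ = 0.8345 pm

Initial wavelength:
λ = λ' - Δλ = 12.7218 - 0.8345 = 11.8873 pm

Initial energy:
E = hc/λ = 1239.842 / 11.8873 = 104.3001 keV

(Intermediate values are shown rounded; full precision is carried through to the final answer.)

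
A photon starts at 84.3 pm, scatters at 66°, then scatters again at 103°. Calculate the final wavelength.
88.7116 pm

Apply Compton shift twice:

First scattering at θ₁ = 66°:
Δλ₁ = λ_C(1 - cos(66°))
Δλ₁ = 2.4263 × 0.5933
Δλ₁ = 1.4394 pm

After first scattering:
λ₁ = 84.3 + 1.4394 = 85.7394 pm

Second scattering at θ₂ = 103°:
Δλ₂ = λ_C(1 - cos(103°))
Δλ₂ = 2.4263 × 1.2250
Δλ₂ = 2.9721 pm

Final wavelength:
λ₂ = 85.7394 + 2.9721 = 88.7116 pm

Total shift: Δλ_total = 1.4394 + 2.9721 = 4.4116 pm

(Intermediate values are shown rounded; full precision is carried through to the final answer.)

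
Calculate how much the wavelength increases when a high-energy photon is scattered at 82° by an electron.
2.0886 pm

Using the Compton scattering formula:
Δλ = λ_C(1 - cos θ)

where λ_C = h/(m_e·c) ≈ 2.4263 pm is the Compton wavelength of an electron.

For θ = 82°:
cos(82°) = 0.1392
1 - cos(82°) = 0.8608

Δλ = 2.4263 × 0.8608
Δλ = 2.0886 pm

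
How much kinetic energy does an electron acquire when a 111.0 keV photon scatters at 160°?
32.9049 keV

By energy conservation: K_e = E_initial - E_final

First find the scattered photon energy:
Initial wavelength: λ = hc/E = 11.1697 pm
Compton shift: Δλ = λ_C(1 - cos(160°)) = 4.7063 pm
Final wavelength: λ' = 11.1697 + 4.7063 = 15.8760 pm
Final photon energy: E' = hc/λ' = 78.0951 keV

Electron kinetic energy:
K_e = E - E' = 111.0000 - 78.0951 = 32.9049 keV

(Intermediate values are shown rounded; full precision is carried through to the final answer.)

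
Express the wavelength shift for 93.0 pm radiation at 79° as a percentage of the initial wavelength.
2.1111%

Calculate the Compton shift:
Δλ = λ_C(1 - cos(79°))
Δλ = 2.4263 × (1 - cos(79°))
Δλ = 2.4263 × 0.8092
Δλ = 1.9633 pm

Percentage change:
(Δλ/λ₀) × 100 = (1.9633/93.0) × 100
= 2.1111%

(Intermediate values are shown rounded; full precision is carried through to the final answer.)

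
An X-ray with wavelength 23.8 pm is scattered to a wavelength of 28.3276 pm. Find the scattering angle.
150.00°

First find the wavelength shift:
Δλ = λ' - λ = 28.3276 - 23.8 = 4.5276 pm

Using Δλ = λ_C(1 - cos θ), with λ_C = h/(m_e·c) ≈ 2.42631024 pm:
cos θ = 1 - Δλ/λ_C
cos θ = 1 - 4.5276/2.42631024
cos θ = -0.866043

θ = arccos(-0.866043)
θ = 150.00°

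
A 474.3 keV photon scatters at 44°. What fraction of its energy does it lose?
0.2067 (or 20.67%)

Calculate initial and final photon energies:

Initial: E₀ = 474.3 keV → λ₀ = 2.6140 pm
Compton shift: Δλ = 0.6810 pm
Final wavelength: λ' = 3.2950 pm
Final energy: E' = 376.2781 keV

Fractional energy loss:
(E₀ - E')/E₀ = (474.3000 - 376.2781)/474.3000
= 98.0219/474.3000
= 0.2067
= 20.67%

(Intermediate values are shown rounded; full precision is carried through to the final answer.)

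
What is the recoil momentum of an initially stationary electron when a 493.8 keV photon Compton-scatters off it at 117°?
3.2860e-22 kg·m/s

The electron is initially at rest, so by conservation of momentum:
p⃗_e = p⃗₀ − p⃗'  (incident photon momentum minus scattered photon momentum)

Photon momentum magnitudes (p = h/λ = E/c):
λ₀ = hc/E₀ = 2.5108 pm → p₀ = h/λ₀ = 2.6390e-22 kg·m/s
Δλ = λ_C(1 − cos 117°) = 3.5278 pm
λ' = 6.0387 pm → p' = h/λ' = 1.0973e-22 kg·m/s

The scattered photon makes angle θ = 117° with the incident direction, so by the law of cosines:
|p⃗_e|² = p₀² + p'² − 2p₀p'cos θ
|p⃗_e|² = (2.6390e-22)² + (1.0973e-22)² − 2·2.6390e-22·1.0973e-22·cos(117°)
|p⃗_e| = 3.2860e-22 kg·m/s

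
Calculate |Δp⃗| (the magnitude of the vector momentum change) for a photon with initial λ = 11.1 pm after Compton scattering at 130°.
9.4145e-23 kg·m/s

Photon momentum magnitude is p = h/λ.

Initial momentum:
p₀ = h/λ = 6.6261e-34/1.1100e-11 = 5.9694e-23 kg·m/s

After scattering:
λ' = λ + Δλ = 11.1 + 3.9859 = 15.0859 pm
p' = h/λ' = 6.6261e-34/1.5086e-11 = 4.3922e-23 kg·m/s

Momentum is a vector; the scattered photon's direction makes angle θ = 130° with the incident direction. The magnitude of the vector change Δp⃗ = p⃗₀ − p⃗' is found from the law of cosines:
|Δp⃗|² = p₀² + p'² − 2p₀p'cos θ
|Δp⃗|² = (5.9694e-23)² + (4.3922e-23)² − 2·5.9694e-23·4.3922e-23·cos(130°)
|Δp⃗| = 9.4145e-23 kg·m/s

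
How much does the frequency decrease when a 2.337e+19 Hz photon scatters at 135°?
5.704e+18 Hz (decrease)

Convert frequency to wavelength (c = 299792458 m/s):
λ₀ = c/f₀ = 299792458/2.337e+19 = 1.2828090e-11 m = 12.8281 pm

Calculate Compton shift:
Δλ = λ_C(1 - cos(135°)) = 4.1420 pm

Final wavelength:
λ' = λ₀ + Δλ = 12.8281 + 4.1420 = 16.9701 pm

Final frequency:
f' = c/λ' = 299792458/1.6970060e-11 = 1.7665963e+19 Hz

Frequency shift (decrease):
Δf = f₀ - f' = 2.337e+19 - 1.7665963e+19 = 5.704e+18 Hz

(Intermediate values are shown rounded; full precision is carried through to the final answer.)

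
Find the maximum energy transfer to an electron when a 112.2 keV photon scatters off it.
34.2368 keV

Maximum energy transfer occurs at θ = 180° (backscattering).

Initial photon: E₀ = 112.2 keV → λ₀ = 11.0503 pm

Maximum Compton shift (at 180°):
Δλ_max = 2λ_C = 2 × 2.4263 = 4.8526 pm

Final wavelength:
λ' = 11.0503 + 4.8526 = 15.9029 pm

Minimum photon energy (maximum energy to electron):
E'_min = hc/λ' = 77.9632 keV

Maximum electron kinetic energy:
K_max = E₀ - E'_min = 112.2000 - 77.9632 = 34.2368 keV

(Intermediate values are shown rounded; full precision is carried through to the final answer.)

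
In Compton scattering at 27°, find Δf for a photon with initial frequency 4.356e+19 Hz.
1.612e+18 Hz (decrease)

Convert frequency to wavelength (c = 299792458 m/s):
λ₀ = c/f₀ = 299792458/4.356e+19 = 6.8822878e-12 m = 6.8823 pm

Calculate Compton shift:
Δλ = λ_C(1 - cos(27°)) = 0.2645 pm

Final wavelength:
λ' = λ₀ + Δλ = 6.8823 + 0.2645 = 7.1467 pm

Final frequency:
f' = c/λ' = 299792458/7.1467398e-12 = 4.1948142e+19 Hz

Frequency shift (decrease):
Δf = f₀ - f' = 4.356e+19 - 4.1948142e+19 = 1.612e+18 Hz

(Intermediate values are shown rounded; full precision is carried through to the final answer.)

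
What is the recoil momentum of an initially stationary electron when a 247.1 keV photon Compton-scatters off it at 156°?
1.9671e-22 kg·m/s

The electron is initially at rest, so by conservation of momentum:
p⃗_e = p⃗₀ − p⃗'  (incident photon momentum minus scattered photon momentum)

Photon momentum magnitudes (p = h/λ = E/c):
λ₀ = hc/E₀ = 5.0176 pm → p₀ = h/λ₀ = 1.3206e-22 kg·m/s
Δλ = λ_C(1 − cos 156°) = 4.6429 pm
λ' = 9.6604 pm → p' = h/λ' = 6.8590e-23 kg·m/s

The scattered photon makes angle θ = 156° with the incident direction, so by the law of cosines:
|p⃗_e|² = p₀² + p'² − 2p₀p'cos θ
|p⃗_e|² = (1.3206e-22)² + (6.8590e-23)² − 2·1.3206e-22·6.8590e-23·cos(156°)
|p⃗_e| = 1.9671e-22 kg·m/s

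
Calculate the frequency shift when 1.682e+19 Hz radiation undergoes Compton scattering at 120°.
2.852e+18 Hz (decrease)

Convert frequency to wavelength (c = 299792458 m/s):
λ₀ = c/f₀ = 299792458/1.682e+19 = 1.7823571e-11 m = 17.8236 pm

Calculate Compton shift:
Δλ = λ_C(1 - cos(120°)) = 3.6395 pm

Final wavelength:
λ' = λ₀ + Δλ = 17.8236 + 3.6395 = 21.4630 pm

Final frequency:
f' = c/λ' = 299792458/2.1463036e-11 = 1.3967850e+19 Hz

Frequency shift (decrease):
Δf = f₀ - f' = 1.682e+19 - 1.3967850e+19 = 2.852e+18 Hz

(Intermediate values are shown rounded; full precision is carried through to the final answer.)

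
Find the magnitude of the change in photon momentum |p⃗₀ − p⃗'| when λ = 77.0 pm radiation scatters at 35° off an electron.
5.1609e-24 kg·m/s

Photon momentum magnitude is p = h/λ.

Initial momentum:
p₀ = h/λ = 6.6261e-34/7.7000e-11 = 8.6053e-24 kg·m/s

After scattering:
λ' = λ + Δλ = 77.0 + 0.4388 = 77.4388 pm
p' = h/λ' = 6.6261e-34/7.7439e-11 = 8.5565e-24 kg·m/s

Momentum is a vector; the scattered photon's direction makes angle θ = 35° with the incident direction. The magnitude of the vector change Δp⃗ = p⃗₀ − p⃗' is found from the law of cosines:
|Δp⃗|² = p₀² + p'² − 2p₀p'cos θ
|Δp⃗|² = (8.6053e-24)² + (8.5565e-24)² − 2·8.6053e-24·8.5565e-24·cos(35°)
|Δp⃗| = 5.1609e-24 kg·m/s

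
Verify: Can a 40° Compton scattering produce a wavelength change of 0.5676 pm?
Yes, consistent

Calculate the expected shift for θ = 40°:

Δλ_expected = λ_C(1 - cos(40°))
Δλ_expected = 2.4263 × (1 - cos(40°))
Δλ_expected = 2.4263 × 0.2340
Δλ_expected = 0.5676 pm

Given shift: 0.5676 pm
Expected shift: 0.5676 pm
Difference: 0.0000 pm

The values match. This is consistent with Compton scattering at the stated angle.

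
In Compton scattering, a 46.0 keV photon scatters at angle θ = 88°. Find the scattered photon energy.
42.3231 keV

First convert energy to wavelength:
λ = hc/E, with hc ≈ 1239.842 keV·pm (i.e. 1239.842 eV·nm)

For E = 46.0 keV = 46000 eV:
λ = 1239.842 keV·pm / 46.0 keV
λ = 26.9531 pm

Calculate the Compton shift:
Δλ = λ_C(1 - cos(88°)) = 2.4263 × 0.9651
Δλ = 2.3416 pm

Final wavelength:
λ' = 26.9531 + 2.3416 = 29.2947 pm

Final energy:
E' = hc/λ' = 1239.842 / 29.2947 = 42.3231 keV

(Intermediate values are shown rounded; full precision is carried through to the final answer.)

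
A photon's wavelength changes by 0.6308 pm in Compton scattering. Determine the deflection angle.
42.27°

From the Compton formula Δλ = λ_C(1 - cos θ), we can solve for θ:

cos θ = 1 - Δλ/λ_C

Given:
- Δλ = 0.6308 pm
- λ_C = h/(m_e·c) ≈ 2.42631024 pm

cos θ = 1 - 0.6308/2.42631024
cos θ = 1 - 0.259983
cos θ = 0.740017

θ = arccos(0.740017)
θ = 42.27°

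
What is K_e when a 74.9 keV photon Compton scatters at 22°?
0.7910 keV

By energy conservation: K_e = E_initial - E_final

First find the scattered photon energy:
Initial wavelength: λ = hc/E = 16.5533 pm
Compton shift: Δλ = λ_C(1 - cos(22°)) = 0.1767 pm
Final wavelength: λ' = 16.5533 + 0.1767 = 16.7300 pm
Final photon energy: E' = hc/λ' = 74.1090 keV

Electron kinetic energy:
K_e = E - E' = 74.9000 - 74.1090 = 0.7910 keV

(Intermediate values are shown rounded; full precision is carried through to the final answer.)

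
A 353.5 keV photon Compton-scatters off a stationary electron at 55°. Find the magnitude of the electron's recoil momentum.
1.5924e-22 kg·m/s

The electron is initially at rest, so by conservation of momentum:
p⃗_e = p⃗₀ − p⃗'  (incident photon momentum minus scattered photon momentum)

Photon momentum magnitudes (p = h/λ = E/c):
λ₀ = hc/E₀ = 3.5073 pm → p₀ = h/λ₀ = 1.8892e-22 kg·m/s
Δλ = λ_C(1 − cos 55°) = 1.0346 pm
λ' = 4.5420 pm → p' = h/λ' = 1.4589e-22 kg·m/s

The scattered photon makes angle θ = 55° with the incident direction, so by the law of cosines:
|p⃗_e|² = p₀² + p'² − 2p₀p'cos θ
|p⃗_e|² = (1.8892e-22)² + (1.4589e-22)² − 2·1.8892e-22·1.4589e-22·cos(55°)
|p⃗_e| = 1.5924e-22 kg·m/s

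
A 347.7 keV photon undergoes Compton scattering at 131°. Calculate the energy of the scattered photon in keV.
163.4823 keV

First convert energy to wavelength:
λ = hc/E, with hc ≈ 1239.842 keV·pm (i.e. 1239.842 eV·nm)

For E = 347.7 keV = 347700 eV:
λ = 1239.842 keV·pm / 347.7 keV
λ = 3.5658 pm

Calculate the Compton shift:
Δλ = λ_C(1 - cos(131°)) = 2.4263 × 1.6561
Δλ = 4.0181 pm

Final wavelength:
λ' = 3.5658 + 4.0181 = 7.5840 pm

Final energy:
E' = hc/λ' = 1239.842 / 7.5840 = 163.4823 keV

(Intermediate values are shown rounded; full precision is carried through to the final answer.)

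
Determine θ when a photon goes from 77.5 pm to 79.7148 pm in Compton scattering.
85.00°

First find the wavelength shift:
Δλ = λ' - λ = 79.7148 - 77.5 = 2.2148 pm

Using Δλ = λ_C(1 - cos θ), with λ_C = h/(m_e·c) ≈ 2.42631024 pm:
cos θ = 1 - Δλ/λ_C
cos θ = 1 - 2.2148/2.42631024
cos θ = 0.087174

θ = arccos(0.087174)
θ = 85.00°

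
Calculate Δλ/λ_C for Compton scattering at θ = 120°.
1.5000 λ_C

The Compton shift formula is:
Δλ = λ_C(1 - cos θ)

Dividing both sides by λ_C:
Δλ/λ_C = 1 - cos θ

For θ = 120°:
Δλ/λ_C = 1 - cos(120°)
Δλ/λ_C = 1 - -0.5000
Δλ/λ_C = 1.5000

This means the shift is 1.5000 × λ_C = 3.6395 pm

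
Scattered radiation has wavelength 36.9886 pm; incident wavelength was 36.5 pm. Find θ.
37.00°

First find the wavelength shift:
Δλ = λ' - λ = 36.9886 - 36.5 = 0.4886 pm

Using Δλ = λ_C(1 - cos θ), with λ_C = h/(m_e·c) ≈ 2.42631024 pm:
cos θ = 1 - Δλ/λ_C
cos θ = 1 - 0.4886/2.42631024
cos θ = 0.798624

θ = arccos(0.798624)
θ = 37.00°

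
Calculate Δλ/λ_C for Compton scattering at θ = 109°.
1.3256 λ_C

The Compton shift formula is:
Δλ = λ_C(1 - cos θ)

Dividing both sides by λ_C:
Δλ/λ_C = 1 - cos θ

For θ = 109°:
Δλ/λ_C = 1 - cos(109°)
Δλ/λ_C = 1 - -0.3256
Δλ/λ_C = 1.3256

This means the shift is 1.3256 × λ_C = 3.2162 pm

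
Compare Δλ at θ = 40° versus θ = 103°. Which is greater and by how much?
103° produces the larger shift by a factor of 5.236

Calculate both shifts using Δλ = λ_C(1 - cos θ):

For θ₁ = 40°:
Δλ₁ = 2.4263 × (1 - cos(40°))
Δλ₁ = 2.4263 × 0.2340
Δλ₁ = 0.5676 pm

For θ₂ = 103°:
Δλ₂ = 2.4263 × (1 - cos(103°))
Δλ₂ = 2.4263 × 1.2250
Δλ₂ = 2.9721 pm

The 103° angle produces the larger shift.
Ratio: 2.9721/0.5676 = 5.236

(Intermediate values are shown rounded; full precision is carried through to the final answer.)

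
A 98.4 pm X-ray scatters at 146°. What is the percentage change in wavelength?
4.5100%

Calculate the Compton shift:
Δλ = λ_C(1 - cos(146°))
Δλ = 2.4263 × (1 - cos(146°))
Δλ = 2.4263 × 1.8290
Δλ = 4.4378 pm

Percentage change:
(Δλ/λ₀) × 100 = (4.4378/98.4) × 100
= 4.5100%

(Intermediate values are shown rounded; full precision is carried through to the final answer.)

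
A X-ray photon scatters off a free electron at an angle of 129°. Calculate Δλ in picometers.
3.9532 pm

Using the Compton scattering formula:
Δλ = λ_C(1 - cos θ)

where λ_C = h/(m_e·c) ≈ 2.4263 pm is the Compton wavelength of an electron.

For θ = 129°:
cos(129°) = -0.6293
1 - cos(129°) = 1.6293

Δλ = 2.4263 × 1.6293
Δλ = 3.9532 pm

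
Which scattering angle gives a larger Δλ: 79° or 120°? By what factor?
120° produces the larger shift by a factor of 1.854

Calculate both shifts using Δλ = λ_C(1 - cos θ):

For θ₁ = 79°:
Δλ₁ = 2.4263 × (1 - cos(79°))
Δλ₁ = 2.4263 × 0.8092
Δλ₁ = 1.9633 pm

For θ₂ = 120°:
Δλ₂ = 2.4263 × (1 - cos(120°))
Δλ₂ = 2.4263 × 1.5000
Δλ₂ = 3.6395 pm

The 120° angle produces the larger shift.
Ratio: 3.6395/1.9633 = 1.854

(Intermediate values are shown rounded; full precision is carried through to the final answer.)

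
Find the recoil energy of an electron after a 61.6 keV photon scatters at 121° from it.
9.5129 keV

By energy conservation: K_e = E_initial - E_final

First find the scattered photon energy:
Initial wavelength: λ = hc/E = 20.1273 pm
Compton shift: Δλ = λ_C(1 - cos(121°)) = 3.6760 pm
Final wavelength: λ' = 20.1273 + 3.6760 = 23.8033 pm
Final photon energy: E' = hc/λ' = 52.0871 keV

Electron kinetic energy:
K_e = E - E' = 61.6000 - 52.0871 = 9.5129 keV

(Intermediate values are shown rounded; full precision is carried through to the final answer.)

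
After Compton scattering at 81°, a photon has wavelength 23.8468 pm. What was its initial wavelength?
21.8000 pm

From λ' = λ + Δλ, we have λ = λ' - Δλ

First calculate the Compton shift:
Δλ = λ_C(1 - cos θ)
Δλ = 2.4263 × (1 - cos(81°))
Δλ = 2.4263 × 0.8436
Δλ = 2.0468 pm

Initial wavelength:
λ = λ' - Δλ
λ = 23.8468 - 2.0468
λ = 21.8000 pm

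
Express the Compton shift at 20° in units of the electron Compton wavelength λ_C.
0.0603 λ_C

The Compton shift formula is:
Δλ = λ_C(1 - cos θ)

Dividing both sides by λ_C:
Δλ/λ_C = 1 - cos θ

For θ = 20°:
Δλ/λ_C = 1 - cos(20°)
Δλ/λ_C = 1 - 0.9397
Δλ/λ_C = 0.0603

This means the shift is 0.0603 × λ_C = 0.1463 pm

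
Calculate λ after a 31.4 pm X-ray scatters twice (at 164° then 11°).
36.2032 pm

Apply Compton shift twice:

First scattering at θ₁ = 164°:
Δλ₁ = λ_C(1 - cos(164°))
Δλ₁ = 2.4263 × 1.9613
Δλ₁ = 4.7586 pm

After first scattering:
λ₁ = 31.4 + 4.7586 = 36.1586 pm

Second scattering at θ₂ = 11°:
Δλ₂ = λ_C(1 - cos(11°))
Δλ₂ = 2.4263 × 0.0184
Δλ₂ = 0.0446 pm

Final wavelength:
λ₂ = 36.1586 + 0.0446 = 36.2032 pm

Total shift: Δλ_total = 4.7586 + 0.0446 = 4.8032 pm

(Intermediate values are shown rounded; full precision is carried through to the final answer.)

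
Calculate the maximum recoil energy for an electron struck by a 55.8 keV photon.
10.0021 keV

Maximum energy transfer occurs at θ = 180° (backscattering).

Initial photon: E₀ = 55.8 keV → λ₀ = 22.2194 pm

Maximum Compton shift (at 180°):
Δλ_max = 2λ_C = 2 × 2.4263 = 4.8526 pm

Final wavelength:
λ' = 22.2194 + 4.8526 = 27.0720 pm

Minimum photon energy (maximum energy to electron):
E'_min = hc/λ' = 45.7979 keV

Maximum electron kinetic energy:
K_max = E₀ - E'_min = 55.8000 - 45.7979 = 10.0021 keV

(Intermediate values are shown rounded; full precision is carried through to the final answer.)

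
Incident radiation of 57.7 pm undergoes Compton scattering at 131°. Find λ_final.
61.7181 pm

Using the Compton scattering formula:
λ' = λ + Δλ = λ + λ_C(1 - cos θ)

Given:
- Initial wavelength λ = 57.7 pm
- Scattering angle θ = 131°
- Compton wavelength λ_C ≈ 2.4263 pm

Calculate the shift:
Δλ = 2.4263 × (1 - cos(131°))
Δλ = 2.4263 × 1.6561
Δλ = 4.0181 pm

Final wavelength:
λ' = 57.7 + 4.0181 = 61.7181 pm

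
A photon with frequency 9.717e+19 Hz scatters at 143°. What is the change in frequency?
5.693e+19 Hz (decrease)

Convert frequency to wavelength (c = 299792458 m/s):
λ₀ = c/f₀ = 299792458/9.717e+19 = 3.0852368e-12 m = 3.0852 pm

Calculate Compton shift:
Δλ = λ_C(1 - cos(143°)) = 4.3640 pm

Final wavelength:
λ' = λ₀ + Δλ = 3.0852 + 4.3640 = 7.4493 pm

Final frequency:
f' = c/λ' = 299792458/7.4492845e-12 = 4.0244463e+19 Hz

Frequency shift (decrease):
Δf = f₀ - f' = 9.717e+19 - 4.0244463e+19 = 5.693e+19 Hz

(Intermediate values are shown rounded; full precision is carried through to the final answer.)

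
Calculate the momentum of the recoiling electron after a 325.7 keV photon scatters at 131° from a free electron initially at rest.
2.3835e-22 kg·m/s

The electron is initially at rest, so by conservation of momentum:
p⃗_e = p⃗₀ − p⃗'  (incident photon momentum minus scattered photon momentum)

Photon momentum magnitudes (p = h/λ = E/c):
λ₀ = hc/E₀ = 3.8067 pm → p₀ = h/λ₀ = 1.7406e-22 kg·m/s
Δλ = λ_C(1 − cos 131°) = 4.0181 pm
λ' = 7.8248 pm → p' = h/λ' = 8.4680e-23 kg·m/s

The scattered photon makes angle θ = 131° with the incident direction, so by the law of cosines:
|p⃗_e|² = p₀² + p'² − 2p₀p'cos θ
|p⃗_e|² = (1.7406e-22)² + (8.4680e-23)² − 2·1.7406e-22·8.4680e-23·cos(131°)
|p⃗_e| = 2.3835e-22 kg·m/s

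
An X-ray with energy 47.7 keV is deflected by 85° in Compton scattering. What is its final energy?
43.9546 keV

First convert energy to wavelength:
λ = hc/E, with hc ≈ 1239.842 keV·pm (i.e. 1239.842 eV·nm)

For E = 47.7 keV = 47700 eV:
λ = 1239.842 keV·pm / 47.7 keV
λ = 25.9925 pm

Calculate the Compton shift:
Δλ = λ_C(1 - cos(85°)) = 2.4263 × 0.9128
Δλ = 2.2148 pm

Final wavelength:
λ' = 25.9925 + 2.2148 = 28.2073 pm

Final energy:
E' = hc/λ' = 1239.842 / 28.2073 = 43.9546 keV

(Intermediate values are shown rounded; full precision is carried through to the final answer.)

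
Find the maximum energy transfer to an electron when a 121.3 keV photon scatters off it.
39.0491 keV

Maximum energy transfer occurs at θ = 180° (backscattering).

Initial photon: E₀ = 121.3 keV → λ₀ = 10.2213 pm

Maximum Compton shift (at 180°):
Δλ_max = 2λ_C = 2 × 2.4263 = 4.8526 pm

Final wavelength:
λ' = 10.2213 + 4.8526 = 15.0739 pm

Minimum photon energy (maximum energy to electron):
E'_min = hc/λ' = 82.2509 keV

Maximum electron kinetic energy:
K_max = E₀ - E'_min = 121.3000 - 82.2509 = 39.0491 keV

(Intermediate values are shown rounded; full precision is carried through to the final answer.)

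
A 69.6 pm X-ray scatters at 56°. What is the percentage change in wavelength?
1.5367%

Calculate the Compton shift:
Δλ = λ_C(1 - cos(56°))
Δλ = 2.4263 × (1 - cos(56°))
Δλ = 2.4263 × 0.4408
Δλ = 1.0695 pm

Percentage change:
(Δλ/λ₀) × 100 = (1.0695/69.6) × 100
= 1.5367%

(Intermediate values are shown rounded; full precision is carried through to the final answer.)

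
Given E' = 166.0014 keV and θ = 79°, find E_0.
225.2000 keV

Convert final energy to wavelength (hc ≈ 1239.842 keV·pm):
λ' = hc/E' = 1239.842 / 166.0014 = 7.4689 pm

Calculate the Compton shift:
Δλ = λ_C(1 - cos(79°))
Δλ = 2.4263 × (1 - cos(79°))
Δλ = 1.9633 pm

Initial wavelength:
λ = λ' - Δλ = 7.4689 - 1.9633 = 5.5055 pm

Initial energy:
E = hc/λ = 1239.842 / 5.5055 = 225.2000 keV

(Intermediate values are shown rounded; full precision is carried through to the final answer.)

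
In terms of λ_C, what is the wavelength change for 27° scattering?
0.1090 λ_C

The Compton shift formula is:
Δλ = λ_C(1 - cos θ)

Dividing both sides by λ_C:
Δλ/λ_C = 1 - cos θ

For θ = 27°:
Δλ/λ_C = 1 - cos(27°)
Δλ/λ_C = 1 - 0.8910
Δλ/λ_C = 0.1090

This means the shift is 0.1090 × λ_C = 0.2645 pm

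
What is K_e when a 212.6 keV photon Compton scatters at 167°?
95.8787 keV

By energy conservation: K_e = E_initial - E_final

First find the scattered photon energy:
Initial wavelength: λ = hc/E = 5.8318 pm
Compton shift: Δλ = λ_C(1 - cos(167°)) = 4.7904 pm
Final wavelength: λ' = 5.8318 + 4.7904 = 10.6222 pm
Final photon energy: E' = hc/λ' = 116.7213 keV

Electron kinetic energy:
K_e = E - E' = 212.6000 - 116.7213 = 95.8787 keV

(Intermediate values are shown rounded; full precision is carried through to the final answer.)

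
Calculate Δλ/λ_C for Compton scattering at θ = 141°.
1.7771 λ_C

The Compton shift formula is:
Δλ = λ_C(1 - cos θ)

Dividing both sides by λ_C:
Δλ/λ_C = 1 - cos θ

For θ = 141°:
Δλ/λ_C = 1 - cos(141°)
Δλ/λ_C = 1 - -0.7771
Δλ/λ_C = 1.7771

This means the shift is 1.7771 × λ_C = 4.3119 pm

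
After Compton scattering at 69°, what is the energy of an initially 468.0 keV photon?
294.7770 keV

First convert energy to wavelength:
λ = hc/E, with hc ≈ 1239.842 keV·pm (i.e. 1239.842 eV·nm)

For E = 468.0 keV = 468000 eV:
λ = 1239.842 keV·pm / 468.0 keV
λ = 2.6492 pm

Calculate the Compton shift:
Δλ = λ_C(1 - cos(69°)) = 2.4263 × 0.6416
Δλ = 1.5568 pm

Final wavelength:
λ' = 2.6492 + 1.5568 = 4.2060 pm

Final energy:
E' = hc/λ' = 1239.842 / 4.2060 = 294.7770 keV

(Intermediate values are shown rounded; full precision is carried through to the final answer.)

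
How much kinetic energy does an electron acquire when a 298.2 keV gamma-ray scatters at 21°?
11.1270 keV

By energy conservation: K_e = E_initial - E_final

First find the scattered photon energy:
Initial wavelength: λ = hc/E = 4.1578 pm
Compton shift: Δλ = λ_C(1 - cos(21°)) = 0.1612 pm
Final wavelength: λ' = 4.1578 + 0.1612 = 4.3189 pm
Final photon energy: E' = hc/λ' = 287.0730 keV

Electron kinetic energy:
K_e = E - E' = 298.2000 - 287.0730 = 11.1270 keV

(Intermediate values are shown rounded; full precision is carried through to the final answer.)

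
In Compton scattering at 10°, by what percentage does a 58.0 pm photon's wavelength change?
0.0636%

Calculate the Compton shift:
Δλ = λ_C(1 - cos(10°))
Δλ = 2.4263 × (1 - cos(10°))
Δλ = 2.4263 × 0.0152
Δλ = 0.0369 pm

Percentage change:
(Δλ/λ₀) × 100 = (0.0369/58.0) × 100
= 0.0636%

(Intermediate values are shown rounded; full precision is carried through to the final answer.)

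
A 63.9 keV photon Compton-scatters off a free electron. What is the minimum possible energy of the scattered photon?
51.1160 keV (at θ = 180°)

The scattered photon has minimum energy when its wavelength is maximum, i.e., when the Compton shift Δλ = λ_C(1 − cos θ) is maximum. This occurs at θ = 180° (backscattering), giving Δλ_max = 2λ_C = 4.8526 pm.

Initial wavelength: λ₀ = hc/E₀ = 19.4028 pm
Maximum final wavelength: λ'_max = λ₀ + 2λ_C = 19.4028 + 4.8526 = 24.2555 pm
Minimum final energy: E'_min = hc/λ'_max = 51.1160 keV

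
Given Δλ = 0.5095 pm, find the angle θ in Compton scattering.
37.81°

From the Compton formula Δλ = λ_C(1 - cos θ), we can solve for θ:

cos θ = 1 - Δλ/λ_C

Given:
- Δλ = 0.5095 pm
- λ_C = h/(m_e·c) ≈ 2.42631024 pm

cos θ = 1 - 0.5095/2.42631024
cos θ = 1 - 0.209990
cos θ = 0.790010

θ = arccos(0.790010)
θ = 37.81°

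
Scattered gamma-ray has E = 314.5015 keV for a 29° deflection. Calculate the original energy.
340.8000 keV

Convert final energy to wavelength (hc ≈ 1239.842 keV·pm):
λ' = hc/E' = 1239.842 / 314.5015 = 3.9422 pm

Calculate the Compton shift:
Δλ = λ_C(1 - cos(29°))
Δλ = 2.4263 × (1 - cos(29°))
Δλ = 0.3042 pm

Initial wavelength:
λ = λ' - Δλ = 3.9422 - 0.3042 = 3.6380 pm

Initial energy:
E = hc/λ = 1239.842 / 3.6380 = 340.8000 keV

(Intermediate values are shown rounded; full precision is carried through to the final answer.)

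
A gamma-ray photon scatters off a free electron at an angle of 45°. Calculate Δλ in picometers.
0.7106 pm

Using the Compton scattering formula:
Δλ = λ_C(1 - cos θ)

where λ_C = h/(m_e·c) ≈ 2.4263 pm is the Compton wavelength of an electron.

For θ = 45°:
cos(45°) = 0.7071
1 - cos(45°) = 0.2929

Δλ = 2.4263 × 0.2929
Δλ = 0.7106 pm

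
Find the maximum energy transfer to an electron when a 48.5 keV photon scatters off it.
7.7377 keV

Maximum energy transfer occurs at θ = 180° (backscattering).

Initial photon: E₀ = 48.5 keV → λ₀ = 25.5638 pm

Maximum Compton shift (at 180°):
Δλ_max = 2λ_C = 2 × 2.4263 = 4.8526 pm

Final wavelength:
λ' = 25.5638 + 4.8526 = 30.4164 pm

Minimum photon energy (maximum energy to electron):
E'_min = hc/λ' = 40.7623 keV

Maximum electron kinetic energy:
K_max = E₀ - E'_min = 48.5000 - 40.7623 = 7.7377 keV

(Intermediate values are shown rounded; full precision is carried through to the final answer.)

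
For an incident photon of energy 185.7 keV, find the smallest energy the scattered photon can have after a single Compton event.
107.5392 keV (at θ = 180°)

The scattered photon has minimum energy when its wavelength is maximum, i.e., when the Compton shift Δλ = λ_C(1 − cos θ) is maximum. This occurs at θ = 180° (backscattering), giving Δλ_max = 2λ_C = 4.8526 pm.

Initial wavelength: λ₀ = hc/E₀ = 6.6766 pm
Maximum final wavelength: λ'_max = λ₀ + 2λ_C = 6.6766 + 4.8526 = 11.5292 pm
Minimum final energy: E'_min = hc/λ'_max = 107.5392 keV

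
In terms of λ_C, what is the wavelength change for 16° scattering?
0.0387 λ_C

The Compton shift formula is:
Δλ = λ_C(1 - cos θ)

Dividing both sides by λ_C:
Δλ/λ_C = 1 - cos θ

For θ = 16°:
Δλ/λ_C = 1 - cos(16°)
Δλ/λ_C = 1 - 0.9613
Δλ/λ_C = 0.0387

This means the shift is 0.0387 × λ_C = 0.0940 pm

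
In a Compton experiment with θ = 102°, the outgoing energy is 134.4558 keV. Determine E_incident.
197.1001 keV

Convert final energy to wavelength (hc ≈ 1239.842 keV·pm):
λ' = hc/E' = 1239.842 / 134.4558 = 9.2212 pm

Calculate the Compton shift:
Δλ = λ_C(1 - cos(102°))
Δλ = 2.4263 × (1 - cos(102°))
Δλ = 2.9308 pm

Initial wavelength:
λ = λ' - Δλ = 9.2212 - 2.9308 = 6.2904 pm

Initial energy:
E = hc/λ = 1239.842 / 6.2904 = 197.1001 keV

(Intermediate values are shown rounded; full precision is carried through to the final answer.)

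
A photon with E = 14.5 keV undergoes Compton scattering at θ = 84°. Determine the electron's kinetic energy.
0.3593 keV

By energy conservation: K_e = E_initial - E_final

First find the scattered photon energy:
Initial wavelength: λ = hc/E = 85.5063 pm
Compton shift: Δλ = λ_C(1 - cos(84°)) = 2.1727 pm
Final wavelength: λ' = 85.5063 + 2.1727 = 87.6790 pm
Final photon energy: E' = hc/λ' = 14.1407 keV

Electron kinetic energy:
K_e = E - E' = 14.5000 - 14.1407 = 0.3593 keV

(Intermediate values are shown rounded; full precision is carried through to the final answer.)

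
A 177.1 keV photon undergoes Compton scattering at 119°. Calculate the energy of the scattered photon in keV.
116.9286 keV

First convert energy to wavelength:
λ = hc/E, with hc ≈ 1239.842 keV·pm (i.e. 1239.842 eV·nm)

For E = 177.1 keV = 177100 eV:
λ = 1239.842 keV·pm / 177.1 keV
λ = 7.0008 pm

Calculate the Compton shift:
Δλ = λ_C(1 - cos(119°)) = 2.4263 × 1.4848
Δλ = 3.6026 pm

Final wavelength:
λ' = 7.0008 + 3.6026 = 10.6034 pm

Final energy:
E' = hc/λ' = 1239.842 / 10.6034 = 116.9286 keV

(Intermediate values are shown rounded; full precision is carried through to the final answer.)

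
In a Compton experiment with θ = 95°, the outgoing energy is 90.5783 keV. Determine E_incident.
112.1999 keV

Convert final energy to wavelength (hc ≈ 1239.842 keV·pm):
λ' = hc/E' = 1239.842 / 90.5783 = 13.6881 pm

Calculate the Compton shift:
Δλ = λ_C(1 - cos(95°))
Δλ = 2.4263 × (1 - cos(95°))
Δλ = 2.6378 pm

Initial wavelength:
λ = λ' - Δλ = 13.6881 - 2.6378 = 11.0503 pm

Initial energy:
E = hc/λ = 1239.842 / 11.0503 = 112.1999 keV

(Intermediate values are shown rounded; full precision is carried through to the final answer.)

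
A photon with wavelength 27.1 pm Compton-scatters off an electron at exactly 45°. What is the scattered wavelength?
27.8106 pm

Using the Compton formula: λ' = λ + λ_C(1 − cos θ)

For θ = 45°, cos θ = √2/2 (exact) ≈ 0.7071, so:
1 − cos 45° = 1 − (√2/2) ≈ 0.2929

Δλ = λ_C × 0.2929 = 2.4263 × 0.2929 = 0.7106 pm

λ' = 27.1 + 0.7106 = 27.8106 pm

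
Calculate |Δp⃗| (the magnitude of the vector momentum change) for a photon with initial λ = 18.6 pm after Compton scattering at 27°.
1.6523e-23 kg·m/s

Photon momentum magnitude is p = h/λ.

Initial momentum:
p₀ = h/λ = 6.6261e-34/1.8600e-11 = 3.5624e-23 kg·m/s

After scattering:
λ' = λ + Δλ = 18.6 + 0.2645 = 18.8645 pm
p' = h/λ' = 6.6261e-34/1.8864e-11 = 3.5125e-23 kg·m/s

Momentum is a vector; the scattered photon's direction makes angle θ = 27° with the incident direction. The magnitude of the vector change Δp⃗ = p⃗₀ − p⃗' is found from the law of cosines:
|Δp⃗|² = p₀² + p'² − 2p₀p'cos θ
|Δp⃗|² = (3.5624e-23)² + (3.5125e-23)² − 2·3.5624e-23·3.5125e-23·cos(27°)
|Δp⃗| = 1.6523e-23 kg·m/s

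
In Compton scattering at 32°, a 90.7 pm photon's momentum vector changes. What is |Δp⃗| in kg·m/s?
4.0193e-24 kg·m/s

Photon momentum magnitude is p = h/λ.

Initial momentum:
p₀ = h/λ = 6.6261e-34/9.0700e-11 = 7.3055e-24 kg·m/s

After scattering:
λ' = λ + Δλ = 90.7 + 0.3687 = 91.0687 pm
p' = h/λ' = 6.6261e-34/9.1069e-11 = 7.2759e-24 kg·m/s

Momentum is a vector; the scattered photon's direction makes angle θ = 32° with the incident direction. The magnitude of the vector change Δp⃗ = p⃗₀ − p⃗' is found from the law of cosines:
|Δp⃗|² = p₀² + p'² − 2p₀p'cos θ
|Δp⃗|² = (7.3055e-24)² + (7.2759e-24)² − 2·7.3055e-24·7.2759e-24·cos(32°)
|Δp⃗| = 4.0193e-24 kg·m/s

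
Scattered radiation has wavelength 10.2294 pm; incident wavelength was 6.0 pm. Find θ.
138.00°

First find the wavelength shift:
Δλ = λ' - λ = 10.2294 - 6.0 = 4.2294 pm

Using Δλ = λ_C(1 - cos θ), with λ_C = h/(m_e·c) ≈ 2.42631024 pm:
cos θ = 1 - Δλ/λ_C
cos θ = 1 - 4.2294/2.42631024
cos θ = -0.743141

θ = arccos(-0.743141)
θ = 138.00°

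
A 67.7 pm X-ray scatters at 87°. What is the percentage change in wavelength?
3.3963%

Calculate the Compton shift:
Δλ = λ_C(1 - cos(87°))
Δλ = 2.4263 × (1 - cos(87°))
Δλ = 2.4263 × 0.9477
Δλ = 2.2993 pm

Percentage change:
(Δλ/λ₀) × 100 = (2.2993/67.7) × 100
= 3.3963%

(Intermediate values are shown rounded; full precision is carried through to the final answer.)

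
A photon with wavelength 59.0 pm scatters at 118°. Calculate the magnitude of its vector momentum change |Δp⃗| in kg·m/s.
1.8707e-23 kg·m/s

Photon momentum magnitude is p = h/λ.

Initial momentum:
p₀ = h/λ = 6.6261e-34/5.9000e-11 = 1.1231e-23 kg·m/s

After scattering:
λ' = λ + Δλ = 59.0 + 3.5654 = 62.5654 pm
p' = h/λ' = 6.6261e-34/6.2565e-11 = 1.0591e-23 kg·m/s

Momentum is a vector; the scattered photon's direction makes angle θ = 118° with the incident direction. The magnitude of the vector change Δp⃗ = p⃗₀ − p⃗' is found from the law of cosines:
|Δp⃗|² = p₀² + p'² − 2p₀p'cos θ
|Δp⃗|² = (1.1231e-23)² + (1.0591e-23)² − 2·1.1231e-23·1.0591e-23·cos(118°)
|Δp⃗| = 1.8707e-23 kg·m/s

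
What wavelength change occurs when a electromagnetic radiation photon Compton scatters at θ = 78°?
1.9219 pm

Using the Compton scattering formula:
Δλ = λ_C(1 - cos θ)

where λ_C = h/(m_e·c) ≈ 2.4263 pm is the Compton wavelength of an electron.

For θ = 78°:
cos(78°) = 0.2079
1 - cos(78°) = 0.7921

Δλ = 2.4263 × 0.7921
Δλ = 1.9219 pm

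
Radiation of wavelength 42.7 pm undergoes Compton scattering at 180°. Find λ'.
47.5526 pm

Using the Compton formula: λ' = λ + λ_C(1 − cos θ)

For θ = 180°, cos θ = -1 (exact) = -1.0000, so:
1 − cos 180° = 1 − (-1) = 2.0000

Δλ = λ_C × 2.0000 = 2.4263 × 2.0000 = 4.8526 pm

λ' = 42.7 + 4.8526 = 47.5526 pm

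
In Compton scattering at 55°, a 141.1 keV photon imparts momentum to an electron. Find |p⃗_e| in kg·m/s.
6.6346e-23 kg·m/s

The electron is initially at rest, so by conservation of momentum:
p⃗_e = p⃗₀ − p⃗'  (incident photon momentum minus scattered photon momentum)

Photon momentum magnitudes (p = h/λ = E/c):
λ₀ = hc/E₀ = 8.7870 pm → p₀ = h/λ₀ = 7.5408e-23 kg·m/s
Δλ = λ_C(1 − cos 55°) = 1.0346 pm
λ' = 9.8216 pm → p' = h/λ' = 6.7464e-23 kg·m/s

The scattered photon makes angle θ = 55° with the incident direction, so by the law of cosines:
|p⃗_e|² = p₀² + p'² − 2p₀p'cos θ
|p⃗_e|² = (7.5408e-23)² + (6.7464e-23)² − 2·7.5408e-23·6.7464e-23·cos(55°)
|p⃗_e| = 6.6346e-23 kg·m/s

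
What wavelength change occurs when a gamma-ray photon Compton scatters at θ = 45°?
0.7106 pm

Using the Compton scattering formula:
Δλ = λ_C(1 - cos θ)

where λ_C = h/(m_e·c) ≈ 2.4263 pm is the Compton wavelength of an electron.

For θ = 45°:
cos(45°) = 0.7071
1 - cos(45°) = 0.2929

Δλ = 2.4263 × 0.2929
Δλ = 0.7106 pm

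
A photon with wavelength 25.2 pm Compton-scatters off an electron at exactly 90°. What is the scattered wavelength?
27.6263 pm

Using the Compton formula: λ' = λ + λ_C(1 − cos θ)

For θ = 90°, cos θ = 0 (exact) = 0.0000, so:
1 − cos 90° = 1 − (0) = 1.0000

Δλ = λ_C × 1.0000 = 2.4263 × 1.0000 = 2.4263 pm

λ' = 25.2 + 2.4263 = 27.6263 pm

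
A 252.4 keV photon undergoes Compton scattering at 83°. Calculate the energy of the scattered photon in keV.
176.0432 keV

First convert energy to wavelength:
λ = hc/E, with hc ≈ 1239.842 keV·pm (i.e. 1239.842 eV·nm)

For E = 252.4 keV = 252400 eV:
λ = 1239.842 keV·pm / 252.4 keV
λ = 4.9122 pm

Calculate the Compton shift:
Δλ = λ_C(1 - cos(83°)) = 2.4263 × 0.8781
Δλ = 2.1306 pm

Final wavelength:
λ' = 4.9122 + 2.1306 = 7.0428 pm

Final energy:
E' = hc/λ' = 1239.842 / 7.0428 = 176.0432 keV

(Intermediate values are shown rounded; full precision is carried through to the final answer.)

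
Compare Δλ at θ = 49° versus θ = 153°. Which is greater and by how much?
153° produces the larger shift by a factor of 5.498

Calculate both shifts using Δλ = λ_C(1 - cos θ):

For θ₁ = 49°:
Δλ₁ = 2.4263 × (1 - cos(49°))
Δλ₁ = 2.4263 × 0.3439
Δλ₁ = 0.8345 pm

For θ₂ = 153°:
Δλ₂ = 2.4263 × (1 - cos(153°))
Δλ₂ = 2.4263 × 1.8910
Δλ₂ = 4.5882 pm

The 153° angle produces the larger shift.
Ratio: 4.5882/0.8345 = 5.498

(Intermediate values are shown rounded; full precision is carried through to the final answer.)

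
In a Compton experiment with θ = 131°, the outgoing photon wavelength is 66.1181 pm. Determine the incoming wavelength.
62.1000 pm

From λ' = λ + Δλ, we have λ = λ' - Δλ

First calculate the Compton shift:
Δλ = λ_C(1 - cos θ)
Δλ = 2.4263 × (1 - cos(131°))
Δλ = 2.4263 × 1.6561
Δλ = 4.0181 pm

Initial wavelength:
λ = λ' - Δλ
λ = 66.1181 - 4.0181
λ = 62.1000 pm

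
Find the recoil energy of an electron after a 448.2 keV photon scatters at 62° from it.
142.3302 keV

By energy conservation: K_e = E_initial - E_final

First find the scattered photon energy:
Initial wavelength: λ = hc/E = 2.7663 pm
Compton shift: Δλ = λ_C(1 - cos(62°)) = 1.2872 pm
Final wavelength: λ' = 2.7663 + 1.2872 = 4.0535 pm
Final photon energy: E' = hc/λ' = 305.8698 keV

Electron kinetic energy:
K_e = E - E' = 448.2000 - 305.8698 = 142.3302 keV

(Intermediate values are shown rounded; full precision is carried through to the final answer.)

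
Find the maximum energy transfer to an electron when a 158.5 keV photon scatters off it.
60.6818 keV

Maximum energy transfer occurs at θ = 180° (backscattering).

Initial photon: E₀ = 158.5 keV → λ₀ = 7.8223 pm

Maximum Compton shift (at 180°):
Δλ_max = 2λ_C = 2 × 2.4263 = 4.8526 pm

Final wavelength:
λ' = 7.8223 + 4.8526 = 12.6750 pm

Minimum photon energy (maximum energy to electron):
E'_min = hc/λ' = 97.8182 keV

Maximum electron kinetic energy:
K_max = E₀ - E'_min = 158.5000 - 97.8182 = 60.6818 keV

(Intermediate values are shown rounded; full precision is carried through to the final answer.)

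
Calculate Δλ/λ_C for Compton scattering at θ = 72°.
0.6910 λ_C

The Compton shift formula is:
Δλ = λ_C(1 - cos θ)

Dividing both sides by λ_C:
Δλ/λ_C = 1 - cos θ

For θ = 72°:
Δλ/λ_C = 1 - cos(72°)
Δλ/λ_C = 1 - 0.3090
Δλ/λ_C = 0.6910

This means the shift is 0.6910 × λ_C = 1.6765 pm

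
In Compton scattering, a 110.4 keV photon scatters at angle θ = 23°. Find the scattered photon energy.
108.5359 keV

First convert energy to wavelength:
λ = hc/E, with hc ≈ 1239.842 keV·pm (i.e. 1239.842 eV·nm)

For E = 110.4 keV = 110400 eV:
λ = 1239.842 keV·pm / 110.4 keV
λ = 11.2305 pm

Calculate the Compton shift:
Δλ = λ_C(1 - cos(23°)) = 2.4263 × 0.0795
Δλ = 0.1929 pm

Final wavelength:
λ' = 11.2305 + 0.1929 = 11.4233 pm

Final energy:
E' = hc/λ' = 1239.842 / 11.4233 = 108.5359 keV

(Intermediate values are shown rounded; full precision is carried through to the final answer.)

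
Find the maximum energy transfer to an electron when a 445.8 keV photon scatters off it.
283.3848 keV

Maximum energy transfer occurs at θ = 180° (backscattering).

Initial photon: E₀ = 445.8 keV → λ₀ = 2.7812 pm

Maximum Compton shift (at 180°):
Δλ_max = 2λ_C = 2 × 2.4263 = 4.8526 pm

Final wavelength:
λ' = 2.7812 + 4.8526 = 7.6338 pm

Minimum photon energy (maximum energy to electron):
E'_min = hc/λ' = 162.4152 keV

Maximum electron kinetic energy:
K_max = E₀ - E'_min = 445.8000 - 162.4152 = 283.3848 keV

(Intermediate values are shown rounded; full precision is carried through to the final answer.)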